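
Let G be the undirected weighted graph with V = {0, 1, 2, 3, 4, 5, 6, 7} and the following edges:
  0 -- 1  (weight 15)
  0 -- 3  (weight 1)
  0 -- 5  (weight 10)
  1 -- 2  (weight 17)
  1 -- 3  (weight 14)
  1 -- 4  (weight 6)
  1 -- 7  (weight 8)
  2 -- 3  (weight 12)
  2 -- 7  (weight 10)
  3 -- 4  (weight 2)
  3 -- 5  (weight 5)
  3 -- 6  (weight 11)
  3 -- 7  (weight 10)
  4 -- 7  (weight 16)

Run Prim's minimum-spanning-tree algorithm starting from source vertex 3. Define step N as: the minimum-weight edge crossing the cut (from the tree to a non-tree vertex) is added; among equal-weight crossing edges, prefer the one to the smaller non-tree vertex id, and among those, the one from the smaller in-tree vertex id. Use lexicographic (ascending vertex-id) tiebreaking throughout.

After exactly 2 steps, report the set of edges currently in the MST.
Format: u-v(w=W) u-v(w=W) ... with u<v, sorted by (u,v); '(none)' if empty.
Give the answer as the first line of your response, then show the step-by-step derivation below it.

0-3(w=1) 3-4(w=2)

step 1: add edge 0-3 (w=1); MST = {0-3(w=1)}
step 2: add edge 3-4 (w=2); MST = {0-3(w=1) 3-4(w=2)}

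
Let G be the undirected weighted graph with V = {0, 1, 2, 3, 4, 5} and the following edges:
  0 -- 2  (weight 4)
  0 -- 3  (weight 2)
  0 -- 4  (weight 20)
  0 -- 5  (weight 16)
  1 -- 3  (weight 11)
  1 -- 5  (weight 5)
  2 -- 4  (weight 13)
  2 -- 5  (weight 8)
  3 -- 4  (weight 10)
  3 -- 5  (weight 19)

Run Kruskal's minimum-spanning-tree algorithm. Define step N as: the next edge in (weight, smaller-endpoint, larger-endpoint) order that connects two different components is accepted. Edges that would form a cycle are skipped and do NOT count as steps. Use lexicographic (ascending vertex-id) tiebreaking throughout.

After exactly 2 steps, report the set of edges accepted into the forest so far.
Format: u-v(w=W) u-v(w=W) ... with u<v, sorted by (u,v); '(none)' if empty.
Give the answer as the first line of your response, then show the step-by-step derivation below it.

0-2(w=4) 0-3(w=2)

step 1: add edge 0-3 (w=2); MST = {0-3(w=2)}
step 2: add edge 0-2 (w=4); MST = {0-2(w=4) 0-3(w=2)}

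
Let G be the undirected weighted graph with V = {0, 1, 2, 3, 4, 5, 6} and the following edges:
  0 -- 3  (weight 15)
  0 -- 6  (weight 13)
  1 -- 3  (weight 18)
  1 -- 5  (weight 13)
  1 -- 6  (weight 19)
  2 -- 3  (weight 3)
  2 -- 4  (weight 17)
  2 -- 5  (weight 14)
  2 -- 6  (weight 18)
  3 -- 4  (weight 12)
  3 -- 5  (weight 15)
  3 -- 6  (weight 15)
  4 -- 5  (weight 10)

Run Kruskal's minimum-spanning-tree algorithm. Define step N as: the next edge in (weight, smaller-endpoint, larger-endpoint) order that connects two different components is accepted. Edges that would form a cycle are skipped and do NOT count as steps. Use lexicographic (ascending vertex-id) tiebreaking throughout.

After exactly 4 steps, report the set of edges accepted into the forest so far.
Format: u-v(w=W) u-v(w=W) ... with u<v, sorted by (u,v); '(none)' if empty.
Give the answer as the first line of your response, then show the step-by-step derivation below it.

0-6(w=13) 2-3(w=3) 3-4(w=12) 4-5(w=10)

step 1: add edge 2-3 (w=3); MST = {2-3(w=3)}
step 2: add edge 4-5 (w=10); MST = {2-3(w=3) 4-5(w=10)}
step 3: add edge 3-4 (w=12); MST = {2-3(w=3) 3-4(w=12) 4-5(w=10)}
step 4: add edge 0-6 (w=13); MST = {0-6(w=13) 2-3(w=3) 3-4(w=12) 4-5(w=10)}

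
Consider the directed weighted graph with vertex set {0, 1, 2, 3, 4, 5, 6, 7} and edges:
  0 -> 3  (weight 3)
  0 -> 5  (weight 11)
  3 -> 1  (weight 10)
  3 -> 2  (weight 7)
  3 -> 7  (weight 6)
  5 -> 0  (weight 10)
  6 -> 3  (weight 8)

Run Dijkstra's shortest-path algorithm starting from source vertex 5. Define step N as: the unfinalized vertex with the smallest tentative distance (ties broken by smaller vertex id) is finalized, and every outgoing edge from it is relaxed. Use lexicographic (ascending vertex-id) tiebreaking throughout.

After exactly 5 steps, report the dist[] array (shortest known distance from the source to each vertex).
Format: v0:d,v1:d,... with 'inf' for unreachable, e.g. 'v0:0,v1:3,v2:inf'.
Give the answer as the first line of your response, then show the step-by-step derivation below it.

v0:10,v1:23,v2:20,v3:13,v4:inf,v5:0,v6:inf,v7:19

step 1: dist = v0:10,v1:inf,v2:inf,v3:inf,v4:inf,v5:0,v6:inf,v7:inf
step 2: dist = v0:10,v1:inf,v2:inf,v3:13,v4:inf,v5:0,v6:inf,v7:inf
step 3: dist = v0:10,v1:23,v2:20,v3:13,v4:inf,v5:0,v6:inf,v7:19
step 4: dist = v0:10,v1:23,v2:20,v3:13,v4:inf,v5:0,v6:inf,v7:19
step 5: dist = v0:10,v1:23,v2:20,v3:13,v4:inf,v5:0,v6:inf,v7:19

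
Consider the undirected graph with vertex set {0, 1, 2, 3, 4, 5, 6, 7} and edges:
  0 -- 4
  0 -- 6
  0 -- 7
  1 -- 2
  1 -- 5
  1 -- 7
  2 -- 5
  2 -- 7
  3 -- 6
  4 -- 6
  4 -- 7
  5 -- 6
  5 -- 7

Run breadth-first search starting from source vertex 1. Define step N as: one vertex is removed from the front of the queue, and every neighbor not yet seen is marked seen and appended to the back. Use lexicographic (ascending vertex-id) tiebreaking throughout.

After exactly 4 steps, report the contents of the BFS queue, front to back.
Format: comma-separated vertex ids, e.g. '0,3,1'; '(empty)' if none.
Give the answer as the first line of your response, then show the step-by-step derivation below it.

6,0,4

step 1: dequeue 1; queue=[2,5,7]; order=1
step 2: dequeue 2; queue=[5,7]; order=1,2
step 3: dequeue 5; queue=[7,6]; order=1,2,5
step 4: dequeue 7; queue=[6,0,4]; order=1,2,5,7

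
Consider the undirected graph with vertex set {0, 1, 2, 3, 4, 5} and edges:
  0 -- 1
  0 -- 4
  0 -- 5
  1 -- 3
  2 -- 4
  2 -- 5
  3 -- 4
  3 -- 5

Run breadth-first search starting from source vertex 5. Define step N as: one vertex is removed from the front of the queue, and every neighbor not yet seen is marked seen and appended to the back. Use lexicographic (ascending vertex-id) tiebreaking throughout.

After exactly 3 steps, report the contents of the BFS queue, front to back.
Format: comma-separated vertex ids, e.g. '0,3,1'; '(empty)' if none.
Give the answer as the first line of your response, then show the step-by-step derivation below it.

3,1,4

step 1: dequeue 5; queue=[0,2,3]; order=5
step 2: dequeue 0; queue=[2,3,1,4]; order=5,0
step 3: dequeue 2; queue=[3,1,4]; order=5,0,2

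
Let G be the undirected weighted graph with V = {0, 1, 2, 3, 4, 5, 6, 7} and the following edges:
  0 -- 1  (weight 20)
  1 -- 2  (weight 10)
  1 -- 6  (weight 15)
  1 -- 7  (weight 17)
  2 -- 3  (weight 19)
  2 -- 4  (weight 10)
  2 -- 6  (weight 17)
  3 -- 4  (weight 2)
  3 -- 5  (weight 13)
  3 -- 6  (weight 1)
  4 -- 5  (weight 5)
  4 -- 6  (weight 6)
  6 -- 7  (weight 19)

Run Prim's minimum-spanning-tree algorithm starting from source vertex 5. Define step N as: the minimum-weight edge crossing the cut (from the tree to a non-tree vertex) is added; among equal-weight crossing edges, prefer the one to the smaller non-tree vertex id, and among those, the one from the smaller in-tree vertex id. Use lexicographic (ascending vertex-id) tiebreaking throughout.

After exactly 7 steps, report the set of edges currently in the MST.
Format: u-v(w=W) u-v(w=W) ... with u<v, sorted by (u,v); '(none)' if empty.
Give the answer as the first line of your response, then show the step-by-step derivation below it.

0-1(w=20) 1-2(w=10) 1-7(w=17) 2-4(w=10) 3-4(w=2) 3-6(w=1) 4-5(w=5)

step 1: add edge 4-5 (w=5); MST = {4-5(w=5)}
step 2: add edge 3-4 (w=2); MST = {3-4(w=2) 4-5(w=5)}
step 3: add edge 3-6 (w=1); MST = {3-4(w=2) 3-6(w=1) 4-5(w=5)}
step 4: add edge 2-4 (w=10); MST = {2-4(w=10) 3-4(w=2) 3-6(w=1) 4-5(w=5)}
step 5: add edge 1-2 (w=10); MST = {1-2(w=10) 2-4(w=10) 3-4(w=2) 3-6(w=1) 4-5(w=5)}
step 6: add edge 1-7 (w=17); MST = {1-2(w=10) 1-7(w=17) 2-4(w=10) 3-4(w=2) 3-6(w=1) 4-5(w=5)}
step 7: add edge 0-1 (w=20); MST = {0-1(w=20) 1-2(w=10) 1-7(w=17) 2-4(w=10) 3-4(w=2) 3-6(w=1) 4-5(w=5)}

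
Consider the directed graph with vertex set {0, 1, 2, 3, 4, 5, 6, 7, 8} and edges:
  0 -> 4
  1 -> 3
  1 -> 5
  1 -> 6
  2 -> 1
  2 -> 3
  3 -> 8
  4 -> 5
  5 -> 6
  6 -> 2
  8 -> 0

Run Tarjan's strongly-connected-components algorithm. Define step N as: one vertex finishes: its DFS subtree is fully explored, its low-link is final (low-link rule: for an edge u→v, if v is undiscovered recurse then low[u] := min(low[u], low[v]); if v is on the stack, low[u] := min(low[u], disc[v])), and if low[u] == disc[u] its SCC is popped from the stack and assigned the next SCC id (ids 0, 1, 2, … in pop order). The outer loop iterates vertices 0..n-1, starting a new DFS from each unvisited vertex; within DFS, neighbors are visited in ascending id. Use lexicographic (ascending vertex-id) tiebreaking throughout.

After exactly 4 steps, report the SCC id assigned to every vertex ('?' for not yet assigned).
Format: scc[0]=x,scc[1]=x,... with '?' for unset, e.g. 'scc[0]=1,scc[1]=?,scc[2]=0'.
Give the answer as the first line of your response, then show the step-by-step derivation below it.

scc[0]=?,scc[1]=?,scc[2]=?,scc[3]=?,scc[4]=?,scc[5]=?,scc[6]=?,scc[7]=?,scc[8]=?

step 1: low=(low[0]=0,low[1]=5,low[2]=4,low[3]=6,low[4]=1,low[5]=2,low[6]=3,low[7]=?,low[8]=0); scc=(scc[0]=?,scc[1]=?,scc[2]=?,scc[3]=?,scc[4]=?,scc[5]=?,scc[6]=?,scc[7]=?,scc[8]=?)
step 2: low=(low[0]=0,low[1]=5,low[2]=4,low[3]=0,low[4]=1,low[5]=2,low[6]=3,low[7]=?,low[8]=0); scc=(scc[0]=?,scc[1]=?,scc[2]=?,scc[3]=?,scc[4]=?,scc[5]=?,scc[6]=?,scc[7]=?,scc[8]=?)
step 3: low=(low[0]=0,low[1]=0,low[2]=4,low[3]=0,low[4]=1,low[5]=2,low[6]=3,low[7]=?,low[8]=0); scc=(scc[0]=?,scc[1]=?,scc[2]=?,scc[3]=?,scc[4]=?,scc[5]=?,scc[6]=?,scc[7]=?,scc[8]=?)
step 4: low=(low[0]=0,low[1]=0,low[2]=0,low[3]=0,low[4]=1,low[5]=2,low[6]=3,low[7]=?,low[8]=0); scc=(scc[0]=?,scc[1]=?,scc[2]=?,scc[3]=?,scc[4]=?,scc[5]=?,scc[6]=?,scc[7]=?,scc[8]=?)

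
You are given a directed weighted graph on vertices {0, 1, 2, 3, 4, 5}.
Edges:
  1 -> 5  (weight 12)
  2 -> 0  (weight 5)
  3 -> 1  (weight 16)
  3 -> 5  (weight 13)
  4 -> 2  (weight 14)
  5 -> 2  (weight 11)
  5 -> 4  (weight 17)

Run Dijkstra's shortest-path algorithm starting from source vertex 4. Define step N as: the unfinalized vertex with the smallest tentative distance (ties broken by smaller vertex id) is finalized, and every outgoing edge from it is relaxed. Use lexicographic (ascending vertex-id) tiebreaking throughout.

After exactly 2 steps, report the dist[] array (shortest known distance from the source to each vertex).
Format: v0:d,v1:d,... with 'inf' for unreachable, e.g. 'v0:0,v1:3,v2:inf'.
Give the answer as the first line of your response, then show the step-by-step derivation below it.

v0:19,v1:inf,v2:14,v3:inf,v4:0,v5:inf

step 1: dist = v0:inf,v1:inf,v2:14,v3:inf,v4:0,v5:inf
step 2: dist = v0:19,v1:inf,v2:14,v3:inf,v4:0,v5:inf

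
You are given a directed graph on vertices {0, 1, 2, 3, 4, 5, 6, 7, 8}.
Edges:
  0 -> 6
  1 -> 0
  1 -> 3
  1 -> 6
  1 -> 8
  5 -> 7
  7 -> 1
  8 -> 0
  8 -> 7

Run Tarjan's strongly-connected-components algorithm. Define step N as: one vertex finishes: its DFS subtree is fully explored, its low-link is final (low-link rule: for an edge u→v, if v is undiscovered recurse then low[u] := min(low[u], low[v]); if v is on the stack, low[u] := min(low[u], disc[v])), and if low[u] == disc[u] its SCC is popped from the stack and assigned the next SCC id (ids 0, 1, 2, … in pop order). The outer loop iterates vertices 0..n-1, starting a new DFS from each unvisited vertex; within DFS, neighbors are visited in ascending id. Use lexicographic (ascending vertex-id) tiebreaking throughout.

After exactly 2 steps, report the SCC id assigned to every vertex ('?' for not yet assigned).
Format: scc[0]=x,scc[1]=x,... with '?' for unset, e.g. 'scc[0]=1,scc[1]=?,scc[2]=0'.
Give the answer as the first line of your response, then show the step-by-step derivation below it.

scc[0]=1,scc[1]=?,scc[2]=?,scc[3]=?,scc[4]=?,scc[5]=?,scc[6]=0,scc[7]=?,scc[8]=?

step 1: low=(low[0]=0,low[1]=?,low[2]=?,low[3]=?,low[4]=?,low[5]=?,low[6]=1,low[7]=?,low[8]=?); scc=(scc[0]=?,scc[1]=?,scc[2]=?,scc[3]=?,scc[4]=?,scc[5]=?,scc[6]=0,scc[7]=?,scc[8]=?)
step 2: low=(low[0]=0,low[1]=?,low[2]=?,low[3]=?,low[4]=?,low[5]=?,low[6]=1,low[7]=?,low[8]=?); scc=(scc[0]=1,scc[1]=?,scc[2]=?,scc[3]=?,scc[4]=?,scc[5]=?,scc[6]=0,scc[7]=?,scc[8]=?)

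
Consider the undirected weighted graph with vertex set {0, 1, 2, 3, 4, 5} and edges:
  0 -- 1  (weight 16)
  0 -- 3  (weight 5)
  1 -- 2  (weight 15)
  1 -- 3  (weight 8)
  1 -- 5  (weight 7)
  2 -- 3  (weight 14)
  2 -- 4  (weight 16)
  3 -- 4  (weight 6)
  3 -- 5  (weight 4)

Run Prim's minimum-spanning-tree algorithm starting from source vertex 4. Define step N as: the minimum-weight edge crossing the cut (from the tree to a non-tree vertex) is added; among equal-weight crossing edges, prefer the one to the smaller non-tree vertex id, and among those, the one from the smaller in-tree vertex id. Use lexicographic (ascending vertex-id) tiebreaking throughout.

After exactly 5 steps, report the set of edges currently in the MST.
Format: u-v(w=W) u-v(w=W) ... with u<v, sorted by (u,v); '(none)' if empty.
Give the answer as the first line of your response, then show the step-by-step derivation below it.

0-3(w=5) 1-5(w=7) 2-3(w=14) 3-4(w=6) 3-5(w=4)

step 1: add edge 3-4 (w=6); MST = {3-4(w=6)}
step 2: add edge 3-5 (w=4); MST = {3-4(w=6) 3-5(w=4)}
step 3: add edge 0-3 (w=5); MST = {0-3(w=5) 3-4(w=6) 3-5(w=4)}
step 4: add edge 1-5 (w=7); MST = {0-3(w=5) 1-5(w=7) 3-4(w=6) 3-5(w=4)}
step 5: add edge 2-3 (w=14); MST = {0-3(w=5) 1-5(w=7) 2-3(w=14) 3-4(w=6) 3-5(w=4)}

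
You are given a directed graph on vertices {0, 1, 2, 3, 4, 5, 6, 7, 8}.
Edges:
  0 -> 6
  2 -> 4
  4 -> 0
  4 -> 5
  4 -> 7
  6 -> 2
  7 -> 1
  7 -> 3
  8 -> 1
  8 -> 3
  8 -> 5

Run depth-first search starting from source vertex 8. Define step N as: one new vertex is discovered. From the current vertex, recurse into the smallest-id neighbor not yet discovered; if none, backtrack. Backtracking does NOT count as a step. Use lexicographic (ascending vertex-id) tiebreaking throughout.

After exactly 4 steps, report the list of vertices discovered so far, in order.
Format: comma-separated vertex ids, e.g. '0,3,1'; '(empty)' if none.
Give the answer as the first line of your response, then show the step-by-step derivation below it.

8,1,3,5

step 1: discover 8; path=8; order=8
step 2: discover 1; path=8>1; order=8,1
step 3: discover 3; path=8>3; order=8,1,3
step 4: discover 5; path=8>5; order=8,1,3,5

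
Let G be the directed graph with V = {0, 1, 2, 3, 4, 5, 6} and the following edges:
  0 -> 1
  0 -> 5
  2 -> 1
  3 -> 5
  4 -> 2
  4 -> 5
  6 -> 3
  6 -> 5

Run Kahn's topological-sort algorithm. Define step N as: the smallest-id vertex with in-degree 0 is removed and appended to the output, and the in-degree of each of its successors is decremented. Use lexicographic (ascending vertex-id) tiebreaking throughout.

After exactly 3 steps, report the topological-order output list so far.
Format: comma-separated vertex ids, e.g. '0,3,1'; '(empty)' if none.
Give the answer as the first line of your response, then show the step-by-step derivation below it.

0,4,2

step 1: output 0; order=[0]; indeg=(0,1,1,1,0,3,0)
step 2: output 4; order=[0,4]; indeg=(0,1,0,1,0,2,0)
step 3: output 2; order=[0,4,2]; indeg=(0,0,0,1,0,2,0)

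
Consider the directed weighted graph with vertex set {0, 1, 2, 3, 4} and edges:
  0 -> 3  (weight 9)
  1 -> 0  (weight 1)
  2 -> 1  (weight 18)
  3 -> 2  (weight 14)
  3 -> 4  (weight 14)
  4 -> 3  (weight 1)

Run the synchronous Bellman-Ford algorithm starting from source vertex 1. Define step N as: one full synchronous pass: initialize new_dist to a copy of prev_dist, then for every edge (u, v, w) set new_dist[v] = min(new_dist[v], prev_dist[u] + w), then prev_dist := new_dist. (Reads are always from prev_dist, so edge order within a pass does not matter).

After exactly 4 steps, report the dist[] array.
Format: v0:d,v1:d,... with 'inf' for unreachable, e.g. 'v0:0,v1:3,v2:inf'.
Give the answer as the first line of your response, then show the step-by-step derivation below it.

v0:1,v1:0,v2:24,v3:10,v4:24

step 1: dist = v0:1,v1:0,v2:inf,v3:inf,v4:inf
step 2: dist = v0:1,v1:0,v2:inf,v3:10,v4:inf
step 3: dist = v0:1,v1:0,v2:24,v3:10,v4:24
step 4: dist = v0:1,v1:0,v2:24,v3:10,v4:24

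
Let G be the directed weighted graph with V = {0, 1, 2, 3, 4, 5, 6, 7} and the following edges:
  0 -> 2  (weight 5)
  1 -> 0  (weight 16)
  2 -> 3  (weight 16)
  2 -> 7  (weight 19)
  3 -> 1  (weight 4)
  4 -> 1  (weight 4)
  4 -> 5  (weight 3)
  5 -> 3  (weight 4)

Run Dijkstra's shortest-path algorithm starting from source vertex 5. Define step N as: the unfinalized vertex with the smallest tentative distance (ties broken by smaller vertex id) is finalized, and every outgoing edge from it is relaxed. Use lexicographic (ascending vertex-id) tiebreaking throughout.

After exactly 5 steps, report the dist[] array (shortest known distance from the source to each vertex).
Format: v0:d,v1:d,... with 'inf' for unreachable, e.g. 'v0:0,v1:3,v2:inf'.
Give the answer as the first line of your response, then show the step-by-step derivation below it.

v0:24,v1:8,v2:29,v3:4,v4:inf,v5:0,v6:inf,v7:48

step 1: dist = v0:inf,v1:inf,v2:inf,v3:4,v4:inf,v5:0,v6:inf,v7:inf
step 2: dist = v0:inf,v1:8,v2:inf,v3:4,v4:inf,v5:0,v6:inf,v7:inf
step 3: dist = v0:24,v1:8,v2:inf,v3:4,v4:inf,v5:0,v6:inf,v7:inf
step 4: dist = v0:24,v1:8,v2:29,v3:4,v4:inf,v5:0,v6:inf,v7:inf
step 5: dist = v0:24,v1:8,v2:29,v3:4,v4:inf,v5:0,v6:inf,v7:48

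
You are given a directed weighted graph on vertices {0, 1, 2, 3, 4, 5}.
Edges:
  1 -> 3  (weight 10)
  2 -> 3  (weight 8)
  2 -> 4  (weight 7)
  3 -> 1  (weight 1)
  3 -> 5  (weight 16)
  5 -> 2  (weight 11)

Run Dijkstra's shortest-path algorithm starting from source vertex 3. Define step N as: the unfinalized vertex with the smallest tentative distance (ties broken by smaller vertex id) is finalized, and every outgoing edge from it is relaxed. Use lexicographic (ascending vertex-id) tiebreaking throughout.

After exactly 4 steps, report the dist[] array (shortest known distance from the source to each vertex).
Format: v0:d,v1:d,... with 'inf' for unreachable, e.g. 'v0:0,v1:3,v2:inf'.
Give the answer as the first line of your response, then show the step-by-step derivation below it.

v0:inf,v1:1,v2:27,v3:0,v4:34,v5:16

step 1: dist = v0:inf,v1:1,v2:inf,v3:0,v4:inf,v5:16
step 2: dist = v0:inf,v1:1,v2:inf,v3:0,v4:inf,v5:16
step 3: dist = v0:inf,v1:1,v2:27,v3:0,v4:inf,v5:16
step 4: dist = v0:inf,v1:1,v2:27,v3:0,v4:34,v5:16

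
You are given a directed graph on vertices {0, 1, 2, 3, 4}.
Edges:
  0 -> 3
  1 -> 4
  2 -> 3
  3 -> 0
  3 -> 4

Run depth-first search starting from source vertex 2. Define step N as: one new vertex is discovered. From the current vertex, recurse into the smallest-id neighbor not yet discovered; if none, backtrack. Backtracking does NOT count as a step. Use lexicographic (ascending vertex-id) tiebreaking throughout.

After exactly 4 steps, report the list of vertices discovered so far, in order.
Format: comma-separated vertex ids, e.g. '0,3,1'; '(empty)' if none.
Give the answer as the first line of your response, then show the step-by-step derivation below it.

2,3,0,4

step 1: discover 2; path=2; order=2
step 2: discover 3; path=2>3; order=2,3
step 3: discover 0; path=2>3>0; order=2,3,0
step 4: discover 4; path=2>3>4; order=2,3,0,4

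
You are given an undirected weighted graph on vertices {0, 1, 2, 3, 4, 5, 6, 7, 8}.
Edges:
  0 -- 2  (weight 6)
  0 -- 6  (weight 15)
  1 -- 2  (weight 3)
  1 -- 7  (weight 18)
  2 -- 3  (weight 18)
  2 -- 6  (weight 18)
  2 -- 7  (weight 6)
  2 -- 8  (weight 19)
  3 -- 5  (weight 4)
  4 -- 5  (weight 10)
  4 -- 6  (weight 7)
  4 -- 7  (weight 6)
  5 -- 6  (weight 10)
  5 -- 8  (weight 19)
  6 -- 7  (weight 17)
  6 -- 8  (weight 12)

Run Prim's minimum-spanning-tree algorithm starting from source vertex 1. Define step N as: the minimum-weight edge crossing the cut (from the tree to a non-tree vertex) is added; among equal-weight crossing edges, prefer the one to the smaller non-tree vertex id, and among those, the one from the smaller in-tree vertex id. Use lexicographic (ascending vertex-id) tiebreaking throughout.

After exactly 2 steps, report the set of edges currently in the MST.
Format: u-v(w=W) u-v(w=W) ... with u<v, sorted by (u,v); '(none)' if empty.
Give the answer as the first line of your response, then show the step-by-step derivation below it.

0-2(w=6) 1-2(w=3)

step 1: add edge 1-2 (w=3); MST = {1-2(w=3)}
step 2: add edge 0-2 (w=6); MST = {0-2(w=6) 1-2(w=3)}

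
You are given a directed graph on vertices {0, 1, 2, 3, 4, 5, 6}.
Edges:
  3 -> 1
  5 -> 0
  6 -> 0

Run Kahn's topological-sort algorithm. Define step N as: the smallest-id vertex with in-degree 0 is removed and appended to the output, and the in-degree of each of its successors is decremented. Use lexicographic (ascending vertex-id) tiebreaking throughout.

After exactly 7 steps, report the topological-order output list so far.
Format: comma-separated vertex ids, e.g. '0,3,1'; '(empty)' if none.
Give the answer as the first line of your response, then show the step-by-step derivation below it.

2,3,1,4,5,6,0

step 1: output 2; order=[2]; indeg=(2,1,0,0,0,0,0)
step 2: output 3; order=[2,3]; indeg=(2,0,0,0,0,0,0)
step 3: output 1; order=[2,3,1]; indeg=(2,0,0,0,0,0,0)
step 4: output 4; order=[2,3,1,4]; indeg=(2,0,0,0,0,0,0)
step 5: output 5; order=[2,3,1,4,5]; indeg=(1,0,0,0,0,0,0)
step 6: output 6; order=[2,3,1,4,5,6]; indeg=(0,0,0,0,0,0,0)
step 7: output 0; order=[2,3,1,4,5,6,0]; indeg=(0,0,0,0,0,0,0)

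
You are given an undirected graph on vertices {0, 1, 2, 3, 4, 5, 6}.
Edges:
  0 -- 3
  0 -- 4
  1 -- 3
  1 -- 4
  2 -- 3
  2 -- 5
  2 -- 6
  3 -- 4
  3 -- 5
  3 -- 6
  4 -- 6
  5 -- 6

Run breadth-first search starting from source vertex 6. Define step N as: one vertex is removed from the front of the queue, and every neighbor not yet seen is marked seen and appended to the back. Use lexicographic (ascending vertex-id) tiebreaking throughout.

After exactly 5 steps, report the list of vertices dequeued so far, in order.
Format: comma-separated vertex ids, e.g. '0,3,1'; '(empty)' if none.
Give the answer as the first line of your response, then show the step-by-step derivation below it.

6,2,3,4,5

step 1: dequeue 6; queue=[2,3,4,5]; order=6
step 2: dequeue 2; queue=[3,4,5]; order=6,2
step 3: dequeue 3; queue=[4,5,0,1]; order=6,2,3
step 4: dequeue 4; queue=[5,0,1]; order=6,2,3,4
step 5: dequeue 5; queue=[0,1]; order=6,2,3,4,5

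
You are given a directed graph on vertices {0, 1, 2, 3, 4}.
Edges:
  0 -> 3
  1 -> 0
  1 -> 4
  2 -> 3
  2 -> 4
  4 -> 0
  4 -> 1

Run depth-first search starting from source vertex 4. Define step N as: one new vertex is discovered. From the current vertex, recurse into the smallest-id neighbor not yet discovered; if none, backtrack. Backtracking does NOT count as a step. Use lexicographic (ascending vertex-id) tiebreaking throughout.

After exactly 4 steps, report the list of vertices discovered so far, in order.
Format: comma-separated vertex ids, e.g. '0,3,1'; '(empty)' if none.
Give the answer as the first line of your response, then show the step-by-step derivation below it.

4,0,3,1

step 1: discover 4; path=4; order=4
step 2: discover 0; path=4>0; order=4,0
step 3: discover 3; path=4>0>3; order=4,0,3
step 4: discover 1; path=4>1; order=4,0,3,1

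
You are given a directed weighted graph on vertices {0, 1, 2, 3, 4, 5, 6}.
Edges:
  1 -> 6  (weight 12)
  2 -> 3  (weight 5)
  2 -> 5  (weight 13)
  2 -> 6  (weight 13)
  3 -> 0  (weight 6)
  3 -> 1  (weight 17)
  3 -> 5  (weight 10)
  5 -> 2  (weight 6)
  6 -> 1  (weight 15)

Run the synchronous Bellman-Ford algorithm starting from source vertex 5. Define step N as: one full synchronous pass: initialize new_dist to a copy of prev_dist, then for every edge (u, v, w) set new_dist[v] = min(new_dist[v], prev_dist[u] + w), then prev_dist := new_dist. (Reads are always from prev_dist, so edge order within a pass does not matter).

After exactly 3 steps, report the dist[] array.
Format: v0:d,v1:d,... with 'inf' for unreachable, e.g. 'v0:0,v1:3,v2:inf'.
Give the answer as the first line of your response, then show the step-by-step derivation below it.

v0:17,v1:28,v2:6,v3:11,v4:inf,v5:0,v6:19

step 1: dist = v0:inf,v1:inf,v2:6,v3:inf,v4:inf,v5:0,v6:inf
step 2: dist = v0:inf,v1:inf,v2:6,v3:11,v4:inf,v5:0,v6:19
step 3: dist = v0:17,v1:28,v2:6,v3:11,v4:inf,v5:0,v6:19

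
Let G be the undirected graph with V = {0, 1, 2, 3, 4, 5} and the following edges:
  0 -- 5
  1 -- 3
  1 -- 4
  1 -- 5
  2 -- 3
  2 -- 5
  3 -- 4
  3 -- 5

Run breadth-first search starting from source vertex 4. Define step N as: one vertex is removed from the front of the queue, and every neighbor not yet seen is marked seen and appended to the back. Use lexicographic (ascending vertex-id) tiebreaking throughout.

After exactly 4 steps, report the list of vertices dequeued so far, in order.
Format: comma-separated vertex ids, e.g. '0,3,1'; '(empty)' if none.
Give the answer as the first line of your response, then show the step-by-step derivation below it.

4,1,3,5

step 1: dequeue 4; queue=[1,3]; order=4
step 2: dequeue 1; queue=[3,5]; order=4,1
step 3: dequeue 3; queue=[5,2]; order=4,1,3
step 4: dequeue 5; queue=[2,0]; order=4,1,3,5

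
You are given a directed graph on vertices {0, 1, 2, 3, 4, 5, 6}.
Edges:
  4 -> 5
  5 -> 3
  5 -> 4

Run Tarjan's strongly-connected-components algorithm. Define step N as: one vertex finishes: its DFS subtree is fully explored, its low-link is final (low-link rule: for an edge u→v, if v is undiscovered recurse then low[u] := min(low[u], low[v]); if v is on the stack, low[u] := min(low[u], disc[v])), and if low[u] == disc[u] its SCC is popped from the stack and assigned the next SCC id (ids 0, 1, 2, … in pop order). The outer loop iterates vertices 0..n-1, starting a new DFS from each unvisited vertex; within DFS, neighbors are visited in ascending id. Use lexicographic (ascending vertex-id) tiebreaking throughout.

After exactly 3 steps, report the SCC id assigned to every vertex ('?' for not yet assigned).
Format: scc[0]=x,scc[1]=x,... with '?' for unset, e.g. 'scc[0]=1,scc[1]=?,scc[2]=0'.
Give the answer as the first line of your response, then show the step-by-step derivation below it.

scc[0]=0,scc[1]=1,scc[2]=2,scc[3]=?,scc[4]=?,scc[5]=?,scc[6]=?

step 1: low=(low[0]=0,low[1]=?,low[2]=?,low[3]=?,low[4]=?,low[5]=?,low[6]=?); scc=(scc[0]=0,scc[1]=?,scc[2]=?,scc[3]=?,scc[4]=?,scc[5]=?,scc[6]=?)
step 2: low=(low[0]=0,low[1]=1,low[2]=?,low[3]=?,low[4]=?,low[5]=?,low[6]=?); scc=(scc[0]=0,scc[1]=1,scc[2]=?,scc[3]=?,scc[4]=?,scc[5]=?,scc[6]=?)
step 3: low=(low[0]=0,low[1]=1,low[2]=2,low[3]=?,low[4]=?,low[5]=?,low[6]=?); scc=(scc[0]=0,scc[1]=1,scc[2]=2,scc[3]=?,scc[4]=?,scc[5]=?,scc[6]=?)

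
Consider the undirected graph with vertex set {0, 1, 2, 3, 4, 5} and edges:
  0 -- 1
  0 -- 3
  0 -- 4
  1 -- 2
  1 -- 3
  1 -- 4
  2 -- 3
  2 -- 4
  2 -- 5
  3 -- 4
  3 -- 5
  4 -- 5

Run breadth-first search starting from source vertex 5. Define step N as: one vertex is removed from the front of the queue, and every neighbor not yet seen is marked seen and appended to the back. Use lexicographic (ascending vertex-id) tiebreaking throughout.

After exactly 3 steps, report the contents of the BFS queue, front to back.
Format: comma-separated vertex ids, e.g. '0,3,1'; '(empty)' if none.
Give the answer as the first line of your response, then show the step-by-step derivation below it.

4,1,0

step 1: dequeue 5; queue=[2,3,4]; order=5
step 2: dequeue 2; queue=[3,4,1]; order=5,2
step 3: dequeue 3; queue=[4,1,0]; order=5,2,3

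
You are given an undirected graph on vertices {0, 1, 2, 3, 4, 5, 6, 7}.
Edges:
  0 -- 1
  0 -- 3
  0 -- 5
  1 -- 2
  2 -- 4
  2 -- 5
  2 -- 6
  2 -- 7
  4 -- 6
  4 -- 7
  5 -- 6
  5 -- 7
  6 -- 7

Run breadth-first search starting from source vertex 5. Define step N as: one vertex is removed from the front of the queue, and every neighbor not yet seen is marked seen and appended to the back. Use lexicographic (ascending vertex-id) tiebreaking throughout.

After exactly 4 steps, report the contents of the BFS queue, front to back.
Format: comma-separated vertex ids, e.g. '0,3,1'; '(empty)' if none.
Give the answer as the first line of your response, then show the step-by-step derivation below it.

7,1,3,4

step 1: dequeue 5; queue=[0,2,6,7]; order=5
step 2: dequeue 0; queue=[2,6,7,1,3]; order=5,0
step 3: dequeue 2; queue=[6,7,1,3,4]; order=5,0,2
step 4: dequeue 6; queue=[7,1,3,4]; order=5,0,2,6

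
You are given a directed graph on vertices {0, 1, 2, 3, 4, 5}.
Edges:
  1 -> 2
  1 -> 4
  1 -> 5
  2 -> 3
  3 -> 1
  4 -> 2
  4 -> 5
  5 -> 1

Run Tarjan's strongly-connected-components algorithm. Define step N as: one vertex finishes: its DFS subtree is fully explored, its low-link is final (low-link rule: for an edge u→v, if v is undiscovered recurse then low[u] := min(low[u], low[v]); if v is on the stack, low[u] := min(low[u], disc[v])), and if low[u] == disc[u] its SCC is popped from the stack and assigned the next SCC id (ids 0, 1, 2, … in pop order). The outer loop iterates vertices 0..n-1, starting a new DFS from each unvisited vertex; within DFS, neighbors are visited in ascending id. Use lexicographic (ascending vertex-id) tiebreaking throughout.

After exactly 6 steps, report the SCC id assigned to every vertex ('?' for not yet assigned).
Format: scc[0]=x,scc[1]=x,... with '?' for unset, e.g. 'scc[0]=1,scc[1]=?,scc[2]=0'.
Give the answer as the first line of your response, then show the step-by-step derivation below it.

scc[0]=0,scc[1]=1,scc[2]=1,scc[3]=1,scc[4]=1,scc[5]=1

step 1: low=(low[0]=0,low[1]=?,low[2]=?,low[3]=?,low[4]=?,low[5]=?); scc=(scc[0]=0,scc[1]=?,scc[2]=?,scc[3]=?,scc[4]=?,scc[5]=?)
step 2: low=(low[0]=0,low[1]=1,low[2]=2,low[3]=1,low[4]=?,low[5]=?); scc=(scc[0]=0,scc[1]=?,scc[2]=?,scc[3]=?,scc[4]=?,scc[5]=?)
step 3: low=(low[0]=0,low[1]=1,low[2]=1,low[3]=1,low[4]=?,low[5]=?); scc=(scc[0]=0,scc[1]=?,scc[2]=?,scc[3]=?,scc[4]=?,scc[5]=?)
step 4: low=(low[0]=0,low[1]=1,low[2]=1,low[3]=1,low[4]=2,low[5]=1); scc=(scc[0]=0,scc[1]=?,scc[2]=?,scc[3]=?,scc[4]=?,scc[5]=?)
step 5: low=(low[0]=0,low[1]=1,low[2]=1,low[3]=1,low[4]=1,low[5]=1); scc=(scc[0]=0,scc[1]=?,scc[2]=?,scc[3]=?,scc[4]=?,scc[5]=?)
step 6: low=(low[0]=0,low[1]=1,low[2]=1,low[3]=1,low[4]=1,low[5]=1); scc=(scc[0]=0,scc[1]=1,scc[2]=1,scc[3]=1,scc[4]=1,scc[5]=1)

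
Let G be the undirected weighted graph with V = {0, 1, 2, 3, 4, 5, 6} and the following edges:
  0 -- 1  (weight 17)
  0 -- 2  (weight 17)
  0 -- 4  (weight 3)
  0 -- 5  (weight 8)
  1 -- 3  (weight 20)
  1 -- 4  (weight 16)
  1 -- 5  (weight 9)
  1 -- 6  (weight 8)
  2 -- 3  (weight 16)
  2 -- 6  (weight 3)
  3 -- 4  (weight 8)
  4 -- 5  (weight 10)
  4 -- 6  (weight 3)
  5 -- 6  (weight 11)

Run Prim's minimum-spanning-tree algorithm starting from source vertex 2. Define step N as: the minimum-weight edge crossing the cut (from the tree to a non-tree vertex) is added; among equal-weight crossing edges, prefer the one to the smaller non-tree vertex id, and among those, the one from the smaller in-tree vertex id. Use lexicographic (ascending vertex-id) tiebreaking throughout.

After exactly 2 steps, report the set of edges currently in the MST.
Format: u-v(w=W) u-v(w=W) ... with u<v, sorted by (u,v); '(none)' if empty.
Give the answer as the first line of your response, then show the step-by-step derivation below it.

2-6(w=3) 4-6(w=3)

step 1: add edge 2-6 (w=3); MST = {2-6(w=3)}
step 2: add edge 4-6 (w=3); MST = {2-6(w=3) 4-6(w=3)}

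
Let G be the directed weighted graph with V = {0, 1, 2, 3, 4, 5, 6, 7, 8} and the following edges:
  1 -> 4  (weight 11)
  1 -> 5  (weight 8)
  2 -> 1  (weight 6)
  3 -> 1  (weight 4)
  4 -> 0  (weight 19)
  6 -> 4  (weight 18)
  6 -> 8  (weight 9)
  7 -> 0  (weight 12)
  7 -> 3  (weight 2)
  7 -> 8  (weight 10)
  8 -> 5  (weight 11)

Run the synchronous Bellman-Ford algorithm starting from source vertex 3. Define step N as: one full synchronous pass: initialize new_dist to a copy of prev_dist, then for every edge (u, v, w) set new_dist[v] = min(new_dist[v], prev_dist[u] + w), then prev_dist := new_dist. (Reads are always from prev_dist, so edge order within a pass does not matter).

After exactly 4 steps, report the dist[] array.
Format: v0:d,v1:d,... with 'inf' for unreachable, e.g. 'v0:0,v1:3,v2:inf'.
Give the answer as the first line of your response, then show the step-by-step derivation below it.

v0:34,v1:4,v2:inf,v3:0,v4:15,v5:12,v6:inf,v7:inf,v8:inf

step 1: dist = v0:inf,v1:4,v2:inf,v3:0,v4:inf,v5:inf,v6:inf,v7:inf,v8:inf
step 2: dist = v0:inf,v1:4,v2:inf,v3:0,v4:15,v5:12,v6:inf,v7:inf,v8:inf
step 3: dist = v0:34,v1:4,v2:inf,v3:0,v4:15,v5:12,v6:inf,v7:inf,v8:inf
step 4: dist = v0:34,v1:4,v2:inf,v3:0,v4:15,v5:12,v6:inf,v7:inf,v8:inf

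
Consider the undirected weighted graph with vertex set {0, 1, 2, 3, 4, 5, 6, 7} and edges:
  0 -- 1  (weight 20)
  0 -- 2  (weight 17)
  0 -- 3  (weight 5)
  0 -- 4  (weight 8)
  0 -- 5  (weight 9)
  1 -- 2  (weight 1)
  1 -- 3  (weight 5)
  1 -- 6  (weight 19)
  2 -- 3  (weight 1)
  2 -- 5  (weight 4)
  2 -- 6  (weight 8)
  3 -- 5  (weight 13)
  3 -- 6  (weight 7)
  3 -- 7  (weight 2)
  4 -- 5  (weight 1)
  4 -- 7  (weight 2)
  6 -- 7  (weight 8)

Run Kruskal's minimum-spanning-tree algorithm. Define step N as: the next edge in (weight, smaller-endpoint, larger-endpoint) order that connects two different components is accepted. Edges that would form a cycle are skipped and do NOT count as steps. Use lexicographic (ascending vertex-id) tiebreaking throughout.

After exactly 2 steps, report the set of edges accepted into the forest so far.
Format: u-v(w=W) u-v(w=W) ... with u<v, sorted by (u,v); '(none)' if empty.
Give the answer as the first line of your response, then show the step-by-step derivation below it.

1-2(w=1) 2-3(w=1)

step 1: add edge 1-2 (w=1); MST = {1-2(w=1)}
step 2: add edge 2-3 (w=1); MST = {1-2(w=1) 2-3(w=1)}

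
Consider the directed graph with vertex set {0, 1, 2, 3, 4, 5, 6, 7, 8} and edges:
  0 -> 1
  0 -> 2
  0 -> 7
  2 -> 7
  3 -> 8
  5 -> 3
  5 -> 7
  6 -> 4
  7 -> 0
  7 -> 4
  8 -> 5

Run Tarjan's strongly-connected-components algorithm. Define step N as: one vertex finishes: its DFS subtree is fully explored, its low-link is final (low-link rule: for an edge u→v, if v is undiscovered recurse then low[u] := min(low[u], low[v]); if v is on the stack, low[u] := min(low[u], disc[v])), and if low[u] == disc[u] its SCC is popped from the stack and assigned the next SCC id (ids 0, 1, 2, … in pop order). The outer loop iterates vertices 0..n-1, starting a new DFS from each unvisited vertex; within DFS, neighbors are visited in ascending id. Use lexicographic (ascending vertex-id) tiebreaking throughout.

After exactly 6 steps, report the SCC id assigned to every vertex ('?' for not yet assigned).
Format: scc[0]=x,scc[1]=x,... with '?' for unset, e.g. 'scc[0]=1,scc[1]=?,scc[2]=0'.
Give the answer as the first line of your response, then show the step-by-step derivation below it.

scc[0]=2,scc[1]=0,scc[2]=2,scc[3]=?,scc[4]=1,scc[5]=?,scc[6]=?,scc[7]=2,scc[8]=?

step 1: low=(low[0]=0,low[1]=1,low[2]=?,low[3]=?,low[4]=?,low[5]=?,low[6]=?,low[7]=?,low[8]=?); scc=(scc[0]=?,scc[1]=0,scc[2]=?,scc[3]=?,scc[4]=?,scc[5]=?,scc[6]=?,scc[7]=?,scc[8]=?)
step 2: low=(low[0]=0,low[1]=1,low[2]=2,low[3]=?,low[4]=4,low[5]=?,low[6]=?,low[7]=0,low[8]=?); scc=(scc[0]=?,scc[1]=0,scc[2]=?,scc[3]=?,scc[4]=1,scc[5]=?,scc[6]=?,scc[7]=?,scc[8]=?)
step 3: low=(low[0]=0,low[1]=1,low[2]=2,low[3]=?,low[4]=4,low[5]=?,low[6]=?,low[7]=0,low[8]=?); scc=(scc[0]=?,scc[1]=0,scc[2]=?,scc[3]=?,scc[4]=1,scc[5]=?,scc[6]=?,scc[7]=?,scc[8]=?)
step 4: low=(low[0]=0,low[1]=1,low[2]=0,low[3]=?,low[4]=4,low[5]=?,low[6]=?,low[7]=0,low[8]=?); scc=(scc[0]=?,scc[1]=0,scc[2]=?,scc[3]=?,scc[4]=1,scc[5]=?,scc[6]=?,scc[7]=?,scc[8]=?)
step 5: low=(low[0]=0,low[1]=1,low[2]=0,low[3]=?,low[4]=4,low[5]=?,low[6]=?,low[7]=0,low[8]=?); scc=(scc[0]=2,scc[1]=0,scc[2]=2,scc[3]=?,scc[4]=1,scc[5]=?,scc[6]=?,scc[7]=2,scc[8]=?)
step 6: low=(low[0]=0,low[1]=1,low[2]=0,low[3]=5,low[4]=4,low[5]=5,low[6]=?,low[7]=0,low[8]=6); scc=(scc[0]=2,scc[1]=0,scc[2]=2,scc[3]=?,scc[4]=1,scc[5]=?,scc[6]=?,scc[7]=2,scc[8]=?)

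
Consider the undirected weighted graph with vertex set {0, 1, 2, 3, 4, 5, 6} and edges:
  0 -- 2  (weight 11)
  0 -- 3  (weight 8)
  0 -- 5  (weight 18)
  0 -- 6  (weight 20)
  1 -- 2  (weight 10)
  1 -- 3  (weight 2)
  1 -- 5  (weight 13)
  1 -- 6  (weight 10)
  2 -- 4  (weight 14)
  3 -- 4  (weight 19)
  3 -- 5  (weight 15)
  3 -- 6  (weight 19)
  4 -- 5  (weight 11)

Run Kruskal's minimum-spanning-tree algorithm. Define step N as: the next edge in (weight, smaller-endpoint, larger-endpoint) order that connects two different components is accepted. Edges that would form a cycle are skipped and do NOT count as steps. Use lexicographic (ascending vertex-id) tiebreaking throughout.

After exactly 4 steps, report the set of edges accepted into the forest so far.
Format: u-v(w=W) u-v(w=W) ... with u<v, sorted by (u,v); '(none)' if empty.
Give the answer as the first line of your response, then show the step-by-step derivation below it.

0-3(w=8) 1-2(w=10) 1-3(w=2) 1-6(w=10)

step 1: add edge 1-3 (w=2); MST = {1-3(w=2)}
step 2: add edge 0-3 (w=8); MST = {0-3(w=8) 1-3(w=2)}
step 3: add edge 1-2 (w=10); MST = {0-3(w=8) 1-2(w=10) 1-3(w=2)}
step 4: add edge 1-6 (w=10); MST = {0-3(w=8) 1-2(w=10) 1-3(w=2) 1-6(w=10)}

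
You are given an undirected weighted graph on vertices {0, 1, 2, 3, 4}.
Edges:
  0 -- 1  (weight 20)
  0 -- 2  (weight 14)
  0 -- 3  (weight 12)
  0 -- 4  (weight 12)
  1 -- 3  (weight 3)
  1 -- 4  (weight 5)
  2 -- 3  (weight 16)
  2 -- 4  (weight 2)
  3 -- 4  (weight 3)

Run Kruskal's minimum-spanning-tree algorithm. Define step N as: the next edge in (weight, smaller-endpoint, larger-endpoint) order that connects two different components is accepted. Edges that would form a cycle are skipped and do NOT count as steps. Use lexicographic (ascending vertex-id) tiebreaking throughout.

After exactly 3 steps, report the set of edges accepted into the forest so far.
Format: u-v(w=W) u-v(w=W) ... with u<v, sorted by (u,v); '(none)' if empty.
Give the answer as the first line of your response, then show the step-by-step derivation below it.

1-3(w=3) 2-4(w=2) 3-4(w=3)

step 1: add edge 2-4 (w=2); MST = {2-4(w=2)}
step 2: add edge 1-3 (w=3); MST = {1-3(w=3) 2-4(w=2)}
step 3: add edge 3-4 (w=3); MST = {1-3(w=3) 2-4(w=2) 3-4(w=3)}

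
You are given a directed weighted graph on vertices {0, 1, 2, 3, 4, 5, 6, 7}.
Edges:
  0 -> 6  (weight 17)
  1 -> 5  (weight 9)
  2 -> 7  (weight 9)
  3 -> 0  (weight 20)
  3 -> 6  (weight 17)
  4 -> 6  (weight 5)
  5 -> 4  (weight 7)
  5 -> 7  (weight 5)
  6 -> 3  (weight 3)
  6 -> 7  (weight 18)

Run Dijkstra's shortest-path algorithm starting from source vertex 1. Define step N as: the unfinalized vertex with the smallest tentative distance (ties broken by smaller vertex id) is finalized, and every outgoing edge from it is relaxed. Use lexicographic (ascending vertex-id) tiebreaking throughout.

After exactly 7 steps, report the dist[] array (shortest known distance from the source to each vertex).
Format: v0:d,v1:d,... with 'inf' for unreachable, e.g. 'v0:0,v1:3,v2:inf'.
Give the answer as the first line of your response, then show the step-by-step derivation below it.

v0:44,v1:0,v2:inf,v3:24,v4:16,v5:9,v6:21,v7:14

step 1: dist = v0:inf,v1:0,v2:inf,v3:inf,v4:inf,v5:9,v6:inf,v7:inf
step 2: dist = v0:inf,v1:0,v2:inf,v3:inf,v4:16,v5:9,v6:inf,v7:14
step 3: dist = v0:inf,v1:0,v2:inf,v3:inf,v4:16,v5:9,v6:inf,v7:14
step 4: dist = v0:inf,v1:0,v2:inf,v3:inf,v4:16,v5:9,v6:21,v7:14
step 5: dist = v0:inf,v1:0,v2:inf,v3:24,v4:16,v5:9,v6:21,v7:14
step 6: dist = v0:44,v1:0,v2:inf,v3:24,v4:16,v5:9,v6:21,v7:14
step 7: dist = v0:44,v1:0,v2:inf,v3:24,v4:16,v5:9,v6:21,v7:14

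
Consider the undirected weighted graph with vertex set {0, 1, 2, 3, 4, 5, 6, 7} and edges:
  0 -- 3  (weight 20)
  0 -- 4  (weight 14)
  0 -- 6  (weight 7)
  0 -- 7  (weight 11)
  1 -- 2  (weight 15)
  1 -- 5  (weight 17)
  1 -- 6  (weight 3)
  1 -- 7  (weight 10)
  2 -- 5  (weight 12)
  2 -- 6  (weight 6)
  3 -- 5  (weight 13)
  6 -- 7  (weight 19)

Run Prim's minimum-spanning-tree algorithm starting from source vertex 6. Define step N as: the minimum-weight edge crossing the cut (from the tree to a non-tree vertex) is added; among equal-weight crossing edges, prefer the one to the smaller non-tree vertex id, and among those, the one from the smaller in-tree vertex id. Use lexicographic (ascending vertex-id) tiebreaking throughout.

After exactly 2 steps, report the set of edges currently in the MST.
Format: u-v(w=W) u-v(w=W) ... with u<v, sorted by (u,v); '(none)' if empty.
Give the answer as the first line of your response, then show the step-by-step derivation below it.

1-6(w=3) 2-6(w=6)

step 1: add edge 1-6 (w=3); MST = {1-6(w=3)}
step 2: add edge 2-6 (w=6); MST = {1-6(w=3) 2-6(w=6)}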